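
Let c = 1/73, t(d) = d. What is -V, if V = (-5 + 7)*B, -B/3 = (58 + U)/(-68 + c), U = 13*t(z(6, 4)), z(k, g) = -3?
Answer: -8322/4963 ≈ -1.6768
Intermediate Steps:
U = -39 (U = 13*(-3) = -39)
c = 1/73 ≈ 0.013699
B = 4161/4963 (B = -3*(58 - 39)/(-68 + 1/73) = -57/(-4963/73) = -57*(-73)/4963 = -3*(-1387/4963) = 4161/4963 ≈ 0.83840)
V = 8322/4963 (V = (-5 + 7)*(4161/4963) = 2*(4161/4963) = 8322/4963 ≈ 1.6768)
-V = -1*8322/4963 = -8322/4963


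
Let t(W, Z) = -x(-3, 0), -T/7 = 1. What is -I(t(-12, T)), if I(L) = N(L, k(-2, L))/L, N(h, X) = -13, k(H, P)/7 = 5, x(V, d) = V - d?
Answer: 13/3 ≈ 4.3333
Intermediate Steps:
k(H, P) = 35 (k(H, P) = 7*5 = 35)
T = -7 (T = -7*1 = -7)
t(W, Z) = 3 (t(W, Z) = -(-3 - 1*0) = -(-3 + 0) = -1*(-3) = 3)
I(L) = -13/L
-I(t(-12, T)) = -(-13)/3 = -1*(-13/3) = 13/3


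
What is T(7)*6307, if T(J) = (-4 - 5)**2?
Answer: 510867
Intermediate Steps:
T(J) = 81 (T(J) = (-9)**2 = 81)
T(7)*6307 = 81*6307 = 510867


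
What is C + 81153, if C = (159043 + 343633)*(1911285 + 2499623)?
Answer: 2217257670961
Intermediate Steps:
C = 2217257589808 (C = 502676*4410908 = 2217257589808)
C + 81153 = 2217257589808 + 81153 = 2217257670961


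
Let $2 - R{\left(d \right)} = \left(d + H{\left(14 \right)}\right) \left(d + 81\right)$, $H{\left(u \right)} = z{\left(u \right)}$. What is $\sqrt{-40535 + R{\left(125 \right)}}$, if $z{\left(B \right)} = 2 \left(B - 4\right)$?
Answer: $i \sqrt{70403} \approx 265.34 i$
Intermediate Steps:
$z{\left(B \right)} = -8 + 2 B$ ($z{\left(B \right)} = 2 \left(-4 + B\right) = -8 + 2 B$)
$H{\left(u \right)} = -8 + 2 u$
$R{\left(d \right)} = 2 - \left(20 + d\right) \left(81 + d\right)$ ($R{\left(d \right)} = 2 - \left(d + \left(-8 + 2 \cdot 14\right)\right) \left(d + 81\right) = 2 - \left(d + \left(-8 + 28\right)\right) \left(81 + d\right) = 2 - \left(d + 20\right) \left(81 + d\right) = 2 - \left(20 + d\right) \left(81 + d\right)$)
$\sqrt{-40535 + R{\left(125 \right)}} = \sqrt{-40535 - 29868} = \sqrt{-70403} = i \sqrt{70403}$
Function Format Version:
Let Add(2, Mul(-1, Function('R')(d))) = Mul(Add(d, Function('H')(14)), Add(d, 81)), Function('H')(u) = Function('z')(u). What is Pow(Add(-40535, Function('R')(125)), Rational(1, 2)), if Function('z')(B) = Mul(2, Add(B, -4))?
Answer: Mul(I, Pow(70403, Rational(1, 2))) ≈ Mul(265.34, I)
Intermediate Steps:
Function('z')(B) = Add(-8, Mul(2, B)) (Function('z')(B) = Mul(2, Add(-4, B)) = Add(-8, Mul(2, B)))
Function('H')(u) = Add(-8, Mul(2, u))
Function('R')(d) = Add(2, Mul(-1, Add(20, d), Add(81, d))) (Function('R')(d) = Add(2, Mul(-1, Mul(Add(d, Add(-8, Mul(2, 14))), Add(d, 81)))) = Add(2, Mul(-1, Mul(Add(d, Add(-8, 28)), Add(81, d)))) = Add(2, Mul(-1, Mul(Add(d, 20), Add(81, d)))) = Add(2, Mul(-1, Mul(Add(20, d), Add(81, d)))) = Add(2, Mul(-1, Add(20, d), Add(81, d))))
Pow(Add(-40535, Function('R')(125)), Rational(1, 2)) = Pow(Add(-40535, Add(-1618, Mul(-1, Pow(125, 2)), Mul(-101, 125))), Rational(1, 2)) = Pow(Add(-40535, Add(-1618, Mul(-1, 15625), -12625)), Rational(1, 2)) = Pow(Add(-40535, Add(-1618, -15625, -12625)), Rational(1, 2)) = Pow(Add(-40535, -29868), Rational(1, 2)) = Pow(-70403, Rational(1, 2)) = Mul(I, Pow(70403, Rational(1, 2)))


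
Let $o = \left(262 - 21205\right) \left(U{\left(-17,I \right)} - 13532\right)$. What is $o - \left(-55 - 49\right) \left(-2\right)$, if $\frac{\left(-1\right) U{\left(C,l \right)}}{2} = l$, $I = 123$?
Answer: $288552446$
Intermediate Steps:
$U{\left(C,l \right)} = - 2 l$
$o = 288552654$ ($o = \left(262 - 21205\right) \left(\left(-2\right) 123 - 13532\right) = - 20943 \left(-246 - 13532\right) = \left(-20943\right) \left(-13778\right) = 288552654$)
$o - \left(-55 - 49\right) \left(-2\right) = 288552654 - \left(-55 - 49\right) \left(-2\right) = 288552654 - \left(-104\right) \left(-2\right) = 288552654 - 208 = 288552446$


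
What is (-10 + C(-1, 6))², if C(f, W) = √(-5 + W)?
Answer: 81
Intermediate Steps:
(-10 + C(-1, 6))² = (-10 + √(-5 + 6))² = (-10 + √1)² = (-10 + 1)² = (-9)² = 81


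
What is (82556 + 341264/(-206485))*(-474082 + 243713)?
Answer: -3926923971572124/206485 ≈ -1.9018e+10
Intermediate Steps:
(82556 + 341264/(-206485))*(-474082 + 243713) = (82556 + 341264*(-1/206485))*(-230369) = (82556 - 341264/206485)*(-230369) = (17046234396/206485)*(-230369) = -3926923971572124/206485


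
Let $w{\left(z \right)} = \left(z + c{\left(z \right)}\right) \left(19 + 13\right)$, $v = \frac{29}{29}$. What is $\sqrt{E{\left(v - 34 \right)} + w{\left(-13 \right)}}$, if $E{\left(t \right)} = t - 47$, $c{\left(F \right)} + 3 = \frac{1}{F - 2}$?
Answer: $\frac{4 i \sqrt{8355}}{15} \approx 24.375 i$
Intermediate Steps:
$v = 1$ ($v = 29 \cdot \frac{1}{29} = 1$)
$c{\left(F \right)} = -3 + \frac{1}{-2 + F}$ ($c{\left(F \right)} = -3 + \frac{1}{F - 2} = -3 + \frac{1}{-2 + F}$)
$w{\left(z \right)} = 32 z + \frac{32 \left(7 - 3 z\right)}{-2 + z}$ ($w{\left(z \right)} = \left(z + \frac{7 - 3 z}{-2 + z}\right) \left(19 + 13\right) = \left(z + \frac{7 - 3 z}{-2 + z}\right) 32 = 32 z + \frac{32 \left(7 - 3 z\right)}{-2 + z}$)
$E{\left(t \right)} = -47 + t$
$\sqrt{E{\left(v - 34 \right)} + w{\left(-13 \right)}} = \sqrt{\left(-47 + \left(1 - 34\right)\right) + \frac{32 \left(7 + \left(-13\right)^{2} - -65\right)}{-2 - 13}} = \sqrt{\left(-47 - 33\right) + \frac{32 \left(7 + 169 + 65\right)}{-15}} = \sqrt{-80 + 32 \left(- \frac{1}{15}\right) 241} = \sqrt{-80 - \frac{7712}{15}} = \sqrt{- \frac{8912}{15}} = \frac{4 i \sqrt{8355}}{15}$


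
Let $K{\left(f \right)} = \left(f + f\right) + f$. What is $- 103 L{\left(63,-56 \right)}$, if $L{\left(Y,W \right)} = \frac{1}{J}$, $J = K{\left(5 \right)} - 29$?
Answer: $\frac{103}{14} \approx 7.3571$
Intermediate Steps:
$K{\left(f \right)} = 3 f$ ($K{\left(f \right)} = 2 f + f = 3 f$)
$J = -14$ ($J = 3 \cdot 5 - 29 = 15 - 29 = -14$)
$L{\left(Y,W \right)} = - \frac{1}{14}$ ($L{\left(Y,W \right)} = \frac{1}{-14} = - \frac{1}{14}$)
$- 103 L{\left(63,-56 \right)} = \left(-103\right) \left(- \frac{1}{14}\right) = \frac{103}{14}$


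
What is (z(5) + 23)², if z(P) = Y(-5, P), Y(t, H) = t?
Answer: 324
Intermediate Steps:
z(P) = -5
(z(5) + 23)² = (-5 + 23)² = 18² = 324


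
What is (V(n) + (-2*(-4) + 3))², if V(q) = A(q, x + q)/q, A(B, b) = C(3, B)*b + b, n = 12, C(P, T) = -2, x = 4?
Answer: 841/9 ≈ 93.444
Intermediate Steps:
A(B, b) = -b (A(B, b) = -2*b + b = -b)
V(q) = (-4 - q)/q (V(q) = (-(4 + q))/q = (-4 - q)/q)
(V(n) + (-2*(-4) + 3))² = ((-4 - 1*12)/12 + (-2*(-4) + 3))² = ((-4 - 12)/12 + (8 + 3))² = ((1/12)*(-16) + 11)² = (-4/3 + 11)² = (29/3)² = 841/9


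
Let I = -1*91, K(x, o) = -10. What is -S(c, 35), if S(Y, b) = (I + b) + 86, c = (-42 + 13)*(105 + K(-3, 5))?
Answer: -30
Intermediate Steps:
I = -91
c = -2755 (c = (-42 + 13)*(105 - 10) = -29*95 = -2755)
S(Y, b) = -5 + b (S(Y, b) = (-91 + b) + 86 = -5 + b)
-S(c, 35) = -(-5 + 35) = -1*30 = -30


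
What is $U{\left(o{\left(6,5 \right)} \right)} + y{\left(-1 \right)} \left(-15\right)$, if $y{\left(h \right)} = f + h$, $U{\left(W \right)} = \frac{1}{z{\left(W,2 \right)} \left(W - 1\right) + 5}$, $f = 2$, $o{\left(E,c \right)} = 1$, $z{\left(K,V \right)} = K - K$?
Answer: $- \frac{74}{5} \approx -14.8$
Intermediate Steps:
$z{\left(K,V \right)} = 0$
$U{\left(W \right)} = \frac{1}{5}$ ($U{\left(W \right)} = \frac{1}{0 \left(W - 1\right) + 5} = \frac{1}{0 \left(-1 + W\right) + 5} = \frac{1}{0 + 5} = \frac{1}{5}$)
$y{\left(h \right)} = 2 + h$
$U{\left(o{\left(6,5 \right)} \right)} + y{\left(-1 \right)} \left(-15\right) = \frac{1}{5} + \left(2 - 1\right) \left(-15\right) = \frac{1}{5} + 1 \left(-15\right) = \frac{1}{5} - 15 = - \frac{74}{5}$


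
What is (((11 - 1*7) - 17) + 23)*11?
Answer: 110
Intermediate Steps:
(((11 - 1*7) - 17) + 23)*11 = (((11 - 7) - 17) + 23)*11 = ((4 - 17) + 23)*11 = (-13 + 23)*11 = 10*11 = 110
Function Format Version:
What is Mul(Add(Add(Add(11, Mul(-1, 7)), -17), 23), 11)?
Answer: 110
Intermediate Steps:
Mul(Add(Add(Add(11, Mul(-1, 7)), -17), 23), 11) = Mul(Add(Add(Add(11, -7), -17), 23), 11) = Mul(Add(Add(4, -17), 23), 11) = Mul(Add(-13, 23), 11) = Mul(10, 11) = 110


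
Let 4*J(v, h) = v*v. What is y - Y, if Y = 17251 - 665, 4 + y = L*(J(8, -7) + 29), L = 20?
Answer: -15690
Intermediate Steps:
J(v, h) = v²/4 (J(v, h) = (v*v)/4 = v²/4)
y = 896 (y = -4 + 20*((¼)*8² + 29) = -4 + 20*((¼)*64 + 29) = -4 + 20*(16 + 29) = -4 + 20*45 = -4 + 900 = 896)
Y = 16586
y - Y = 896 - 1*16586 = 896 - 16586 = -15690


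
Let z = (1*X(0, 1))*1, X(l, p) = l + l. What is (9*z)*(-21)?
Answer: 0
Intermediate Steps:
X(l, p) = 2*l
z = 0 (z = (1*(2*0))*1 = (1*0)*1 = 0*1 = 0)
(9*z)*(-21) = (9*0)*(-21) = 0*(-21) = 0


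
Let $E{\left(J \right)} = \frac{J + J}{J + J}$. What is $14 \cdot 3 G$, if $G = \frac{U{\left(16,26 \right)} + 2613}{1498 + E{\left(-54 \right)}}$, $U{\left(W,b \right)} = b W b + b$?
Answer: $\frac{565110}{1499} \approx 376.99$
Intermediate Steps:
$U{\left(W,b \right)} = b + W b^{2}$ ($U{\left(W,b \right)} = W b b + b = W b^{2} + b = b + W b^{2}$)
$E{\left(J \right)} = 1$ ($E{\left(J \right)} = \frac{2 J}{2 J} = 2 J \frac{1}{2 J} = 1$)
$G = \frac{13455}{1499}$ ($G = \frac{26 \left(1 + 16 \cdot 26\right) + 2613}{1498 + 1} = \frac{26 \left(1 + 416\right) + 2613}{1499} = \left(26 \cdot 417 + 2613\right) \frac{1}{1499} = \left(10842 + 2613\right) \frac{1}{1499} = 13455 \cdot \frac{1}{1499} = \frac{13455}{1499} \approx 8.976$)
$14 \cdot 3 G = 14 \cdot 3 \cdot \frac{13455}{1499} = 42 \cdot \frac{13455}{1499} = \frac{565110}{1499}$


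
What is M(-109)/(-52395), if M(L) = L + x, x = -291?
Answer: 80/10479 ≈ 0.0076343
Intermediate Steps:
M(L) = -291 + L (M(L) = L - 291 = -291 + L)
M(-109)/(-52395) = (-291 - 109)/(-52395) = -400*(-1/52395) = 80/10479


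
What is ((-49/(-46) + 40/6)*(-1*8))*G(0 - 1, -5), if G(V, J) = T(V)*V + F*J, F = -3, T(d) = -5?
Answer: -85360/69 ≈ -1237.1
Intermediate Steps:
G(V, J) = -5*V - 3*J
((-49/(-46) + 40/6)*(-1*8))*G(0 - 1, -5) = ((-49/(-46) + 40/6)*(-1*8))*(-5*(0 - 1) - 3*(-5)) = ((-49*(-1/46) + 40*(1/6))*(-8))*(-5*(-1) + 15) = ((49/46 + 20/3)*(-8))*(5 + 15) = ((1067/138)*(-8))*20 = -4268/69*20 = -85360/69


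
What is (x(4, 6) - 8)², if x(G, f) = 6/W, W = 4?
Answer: 169/4 ≈ 42.250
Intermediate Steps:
x(G, f) = 3/2 (x(G, f) = 6/4 = 6*(¼) = 3/2)
(x(4, 6) - 8)² = (3/2 - 8)² = (-13/2)² = 169/4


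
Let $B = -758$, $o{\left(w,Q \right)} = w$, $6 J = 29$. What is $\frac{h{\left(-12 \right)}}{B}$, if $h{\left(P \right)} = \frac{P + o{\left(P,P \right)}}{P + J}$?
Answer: $- \frac{72}{16297} \approx -0.004418$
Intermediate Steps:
$J = \frac{29}{6}$ ($J = \frac{1}{6} \cdot 29 = \frac{29}{6} \approx 4.8333$)
$h{\left(P \right)} = \frac{2 P}{\frac{29}{6} + P}$ ($h{\left(P \right)} = \frac{P + P}{P + \frac{29}{6}} = \frac{2 P}{\frac{29}{6} + P}$)
$\frac{h{\left(-12 \right)}}{B} = \frac{12 \left(-12\right) \frac{1}{29 + 6 \left(-12\right)}}{-758} = 12 \left(-12\right) \frac{1}{29 - 72} \left(- \frac{1}{758}\right) = 12 \left(-12\right) \frac{1}{-43} \left(- \frac{1}{758}\right) = 12 \left(-12\right) \left(- \frac{1}{43}\right) \left(- \frac{1}{758}\right) = \frac{144}{43} \left(- \frac{1}{758}\right) = - \frac{72}{16297}$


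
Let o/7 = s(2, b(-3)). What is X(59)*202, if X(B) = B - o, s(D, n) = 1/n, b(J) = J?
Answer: 37168/3 ≈ 12389.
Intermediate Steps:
o = -7/3 (o = 7/(-3) = 7*(-1/3) = -7/3 ≈ -2.3333)
X(B) = 7/3 + B (X(B) = B - 1*(-7/3) = B + 7/3 = 7/3 + B)
X(59)*202 = (7/3 + 59)*202 = (184/3)*202 = 37168/3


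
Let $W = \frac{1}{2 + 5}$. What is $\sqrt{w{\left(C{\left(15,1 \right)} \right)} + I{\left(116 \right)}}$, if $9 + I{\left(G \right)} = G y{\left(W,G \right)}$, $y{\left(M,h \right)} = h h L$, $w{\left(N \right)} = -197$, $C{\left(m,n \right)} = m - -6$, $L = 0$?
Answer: $i \sqrt{206} \approx 14.353 i$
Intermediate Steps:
$C{\left(m,n \right)} = 6 + m$ ($C{\left(m,n \right)} = m + 6 = 6 + m$)
$W = \frac{1}{7} \approx 0.14286$
$y{\left(M,h \right)} = 0$ ($y{\left(M,h \right)} = h h 0 = h^{2} \cdot 0 = 0$)
$I{\left(G \right)} = -9$ ($I{\left(G \right)} = -9 + G 0 = -9 + 0 = -9$)
$\sqrt{w{\left(C{\left(15,1 \right)} \right)} + I{\left(116 \right)}} = \sqrt{-197 - 9} = \sqrt{-206} = i \sqrt{206}$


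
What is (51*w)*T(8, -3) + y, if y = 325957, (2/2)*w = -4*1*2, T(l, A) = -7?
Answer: 328813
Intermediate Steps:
w = -8 (w = -4*1*2 = -4*2 = -8)
(51*w)*T(8, -3) + y = (51*(-8))*(-7) + 325957 = -408*(-7) + 325957 = 2856 + 325957 = 328813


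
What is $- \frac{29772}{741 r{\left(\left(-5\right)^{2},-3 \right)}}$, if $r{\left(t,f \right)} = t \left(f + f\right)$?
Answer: $\frac{1654}{6175} \approx 0.26785$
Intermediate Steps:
$r{\left(t,f \right)} = 2 f t$ ($r{\left(t,f \right)} = t 2 f = 2 f t$)
$- \frac{29772}{741 r{\left(\left(-5\right)^{2},-3 \right)}} = - \frac{29772}{741 \cdot 2 \left(-3\right) \left(-5\right)^{2}} = - \frac{29772}{741 \cdot 2 \left(-3\right) 25} = - \frac{29772}{741 \left(-150\right)} = - \frac{29772}{-111150} = \left(-29772\right) \left(- \frac{1}{111150}\right) = \frac{1654}{6175}$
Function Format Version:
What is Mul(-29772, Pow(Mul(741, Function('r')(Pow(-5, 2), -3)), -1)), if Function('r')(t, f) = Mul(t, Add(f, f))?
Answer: Rational(1654, 6175) ≈ 0.26785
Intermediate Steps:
Function('r')(t, f) = Mul(2, f, t) (Function('r')(t, f) = Mul(t, Mul(2, f)) = Mul(2, f, t))
Mul(-29772, Pow(Mul(741, Function('r')(Pow(-5, 2), -3)), -1)) = Mul(-29772, Pow(Mul(741, Mul(2, -3, Pow(-5, 2))), -1)) = Mul(-29772, Pow(Mul(741, Mul(2, -3, 25)), -1)) = Mul(-29772, Pow(Mul(741, -150), -1)) = Mul(-29772, Pow(-111150, -1)) = Mul(-29772, Rational(-1, 111150)) = Rational(1654, 6175)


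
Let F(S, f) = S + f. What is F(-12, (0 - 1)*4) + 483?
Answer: 467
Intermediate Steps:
F(-12, (0 - 1)*4) + 483 = (-12 + (0 - 1)*4) + 483 = (-12 - 1*4) + 483 = (-12 - 4) + 483 = -16 + 483 = 467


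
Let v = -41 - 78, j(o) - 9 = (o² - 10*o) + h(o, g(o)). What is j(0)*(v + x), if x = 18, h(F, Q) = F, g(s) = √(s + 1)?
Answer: -909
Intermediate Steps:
g(s) = √(1 + s)
j(o) = 9 + o² - 9*o (j(o) = 9 + ((o² - 10*o) + o) = 9 + (o² - 9*o) = 9 + o² - 9*o)
v = -119
j(0)*(v + x) = (9 + 0² - 9*0)*(-119 + 18) = (9 + 0 + 0)*(-101) = 9*(-101) = -909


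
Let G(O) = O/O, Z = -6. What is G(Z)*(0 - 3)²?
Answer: 9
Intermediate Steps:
G(O) = 1
G(Z)*(0 - 3)² = 1*(0 - 3)² = 1*(-3)² = 1*9 = 9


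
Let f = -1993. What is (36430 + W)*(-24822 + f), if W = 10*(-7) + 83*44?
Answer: -1072921780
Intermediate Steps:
W = 3582 (W = -70 + 3652 = 3582)
(36430 + W)*(-24822 + f) = (36430 + 3582)*(-24822 - 1993) = 40012*(-26815) = -1072921780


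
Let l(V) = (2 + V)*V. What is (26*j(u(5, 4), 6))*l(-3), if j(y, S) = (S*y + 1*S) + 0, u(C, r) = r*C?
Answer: 9828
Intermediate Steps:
u(C, r) = C*r
l(V) = V*(2 + V)
j(y, S) = S + S*y (j(y, S) = (S*y + S) + 0 = (S + S*y) + 0 = S + S*y)
(26*j(u(5, 4), 6))*l(-3) = (26*(6*(1 + 5*4)))*(-3*(2 - 3)) = (26*(6*(1 + 20)))*(-3*(-1)) = (26*(6*21))*3 = (26*126)*3 = 3276*3 = 9828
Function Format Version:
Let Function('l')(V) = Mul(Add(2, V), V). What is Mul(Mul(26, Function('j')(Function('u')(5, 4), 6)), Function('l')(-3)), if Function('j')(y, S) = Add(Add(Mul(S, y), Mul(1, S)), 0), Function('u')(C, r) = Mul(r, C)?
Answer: 9828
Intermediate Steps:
Function('u')(C, r) = Mul(C, r)
Function('l')(V) = Mul(V, Add(2, V))
Function('j')(y, S) = Add(S, Mul(S, y)) (Function('j')(y, S) = Add(Add(Mul(S, y), S), 0) = Add(Add(S, Mul(S, y)), 0) = Add(S, Mul(S, y)))
Mul(Mul(26, Function('j')(Function('u')(5, 4), 6)), Function('l')(-3)) = Mul(Mul(26, Mul(6, Add(1, Mul(5, 4)))), Mul(-3, Add(2, -3))) = Mul(Mul(26, Mul(6, Add(1, 20))), Mul(-3, -1)) = Mul(Mul(26, Mul(6, 21)), 3) = Mul(Mul(26, 126), 3) = Mul(3276, 3) = 9828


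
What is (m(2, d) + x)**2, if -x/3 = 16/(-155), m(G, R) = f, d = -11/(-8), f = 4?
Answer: 446224/24025 ≈ 18.573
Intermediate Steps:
d = 11/8 (d = -11*(-1/8) = 11/8 ≈ 1.3750)
m(G, R) = 4
x = 48/155 (x = -48/(-155) = -48*(-1)/155 = -3*(-16/155) = 48/155 ≈ 0.30968)
(m(2, d) + x)**2 = (4 + 48/155)**2 = (668/155)**2 = 446224/24025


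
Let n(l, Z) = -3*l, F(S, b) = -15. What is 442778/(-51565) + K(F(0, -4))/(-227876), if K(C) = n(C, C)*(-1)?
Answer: -100896159103/11750425940 ≈ -8.5866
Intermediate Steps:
K(C) = 3*C (K(C) = -3*C*(-1) = 3*C)
442778/(-51565) + K(F(0, -4))/(-227876) = 442778/(-51565) + (3*(-15))/(-227876) = 442778*(-1/51565) - 45*(-1/227876) = -442778/51565 + 45/227876 = -100896159103/11750425940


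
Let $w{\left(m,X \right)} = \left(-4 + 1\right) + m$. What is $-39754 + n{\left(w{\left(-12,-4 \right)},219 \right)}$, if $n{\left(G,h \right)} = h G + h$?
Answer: $-42820$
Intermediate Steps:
$w{\left(m,X \right)} = -3 + m$
$n{\left(G,h \right)} = h + G h$ ($n{\left(G,h \right)} = G h + h = h + G h$)
$-39754 + n{\left(w{\left(-12,-4 \right)},219 \right)} = -39754 + 219 \left(1 - 15\right) = -39754 + 219 \left(-14\right) = -39754 - 3066 = -42820$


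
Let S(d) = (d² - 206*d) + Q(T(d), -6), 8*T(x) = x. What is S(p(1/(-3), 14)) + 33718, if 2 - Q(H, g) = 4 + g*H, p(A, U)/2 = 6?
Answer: 31397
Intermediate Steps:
T(x) = x/8
p(A, U) = 12 (p(A, U) = 2*6 = 12)
Q(H, g) = -2 - H*g (Q(H, g) = 2 - (4 + g*H) = 2 - (4 + H*g) = 2 + (-4 - H*g) = -2 - H*g)
S(d) = -2 + d² - 821*d/4 (S(d) = (d² - 206*d) + (-2 - 1*d/8*(-6)) = (d² - 206*d) + (-2 + 3*d/4) = -2 + d² - 821*d/4)
S(p(1/(-3), 14)) + 33718 = (-2 + 12² - 821/4*12) + 33718 = (-2 + 144 - 2463) + 33718 = -2321 + 33718 = 31397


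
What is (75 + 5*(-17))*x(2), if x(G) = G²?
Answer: -40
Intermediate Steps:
(75 + 5*(-17))*x(2) = (75 + 5*(-17))*2² = (75 - 85)*4 = -10*4 = -40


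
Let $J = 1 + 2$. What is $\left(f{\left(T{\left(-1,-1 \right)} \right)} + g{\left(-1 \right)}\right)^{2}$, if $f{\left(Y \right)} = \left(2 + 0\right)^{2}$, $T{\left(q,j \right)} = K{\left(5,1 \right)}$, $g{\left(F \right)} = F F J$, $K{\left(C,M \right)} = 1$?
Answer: $49$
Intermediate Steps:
$J = 3$
$g{\left(F \right)} = 3 F^{2}$ ($g{\left(F \right)} = F F 3 = F^{2} \cdot 3 = 3 F^{2}$)
$T{\left(q,j \right)} = 1$
$f{\left(Y \right)} = 4$ ($f{\left(Y \right)} = 2^{2} = 4$)
$\left(f{\left(T{\left(-1,-1 \right)} \right)} + g{\left(-1 \right)}\right)^{2} = \left(4 + 3 \left(-1\right)^{2}\right)^{2} = \left(4 + 3 \cdot 1\right)^{2} = \left(4 + 3\right)^{2} = 7^{2} = 49$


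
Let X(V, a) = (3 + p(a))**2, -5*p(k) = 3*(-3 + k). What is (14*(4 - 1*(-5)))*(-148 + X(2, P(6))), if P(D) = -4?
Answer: -302904/25 ≈ -12116.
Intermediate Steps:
p(k) = 9/5 - 3*k/5 (p(k) = -3*(-3 + k)/5 = -(-9 + 3*k)/5 = 9/5 - 3*k/5)
X(V, a) = (24/5 - 3*a/5)**2 (X(V, a) = (3 + (9/5 - 3*a/5))**2 = (24/5 - 3*a/5)**2)
(14*(4 - 1*(-5)))*(-148 + X(2, P(6))) = (14*(4 - 1*(-5)))*(-148 + 9*(-8 - 4)**2/25) = (14*(4 + 5))*(-148 + (9/25)*(-12)**2) = (14*9)*(-148 + (9/25)*144) = 126*(-148 + 1296/25) = 126*(-2404/25) = -302904/25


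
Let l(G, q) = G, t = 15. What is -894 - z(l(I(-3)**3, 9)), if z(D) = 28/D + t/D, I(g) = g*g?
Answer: -651769/729 ≈ -894.06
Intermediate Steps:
I(g) = g**2
z(D) = 43/D (z(D) = 28/D + 15/D = 43/D)
-894 - z(l(I(-3)**3, 9)) = -894 - 43/(((-3)**2)**3) = -894 - 43/(9**3) = -894 - 43/729 = -651769/729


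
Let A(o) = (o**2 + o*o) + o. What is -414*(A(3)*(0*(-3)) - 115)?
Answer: 47610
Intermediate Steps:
A(o) = o + 2*o**2 (A(o) = (o**2 + o**2) + o = 2*o**2 + o = o + 2*o**2)
-414*(A(3)*(0*(-3)) - 115) = -414*((3*(1 + 2*3))*(0*(-3)) - 115) = -414*((3*(1 + 6))*0 - 115) = -414*((3*7)*0 - 115) = -414*(21*0 - 115) = -414*(0 - 115) = -414*(-115) = 47610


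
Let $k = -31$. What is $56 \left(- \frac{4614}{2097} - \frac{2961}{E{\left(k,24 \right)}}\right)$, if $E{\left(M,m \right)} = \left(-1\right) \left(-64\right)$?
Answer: $- \frac{15177197}{5592} \approx -2714.1$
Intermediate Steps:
$E{\left(M,m \right)} = 64$
$56 \left(- \frac{4614}{2097} - \frac{2961}{E{\left(k,24 \right)}}\right) = 56 \left(- \frac{4614}{2097} - \frac{2961}{64}\right) = 56 \left(\left(-4614\right) \frac{1}{2097} - \frac{2961}{64}\right) = 56 \left(- \frac{1538}{699} - \frac{2961}{64}\right) = 56 \left(- \frac{2168171}{44736}\right) = - \frac{15177197}{5592}$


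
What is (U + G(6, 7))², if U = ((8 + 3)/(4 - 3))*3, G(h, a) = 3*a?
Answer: 2916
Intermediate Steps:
U = 33 (U = (11/1)*3 = (11*1)*3 = 11*3 = 33)
(U + G(6, 7))² = (33 + 3*7)² = (33 + 21)² = 54² = 2916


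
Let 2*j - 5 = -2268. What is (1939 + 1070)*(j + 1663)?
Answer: 3198567/2 ≈ 1.5993e+6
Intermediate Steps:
j = -2263/2 (j = 5/2 + (1/2)*(-2268) = 5/2 - 1134 = -2263/2 ≈ -1131.5)
(1939 + 1070)*(j + 1663) = (1939 + 1070)*(-2263/2 + 1663) = 3009*(1063/2) = 3198567/2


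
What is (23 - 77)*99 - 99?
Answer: -5445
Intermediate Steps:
(23 - 77)*99 - 99 = -54*99 - 99 = -5346 - 99 = -5445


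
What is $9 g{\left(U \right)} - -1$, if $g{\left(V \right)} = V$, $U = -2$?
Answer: $-17$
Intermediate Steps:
$9 g{\left(U \right)} - -1 = 9 \left(-2\right) - -1 = -18 + \left(-5 + 6\right) = -18 + 1 = -17$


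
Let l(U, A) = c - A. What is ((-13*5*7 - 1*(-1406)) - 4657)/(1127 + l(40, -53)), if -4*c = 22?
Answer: -7412/2349 ≈ -3.1554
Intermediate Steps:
c = -11/2 (c = -¼*22 = -11/2 ≈ -5.5000)
l(U, A) = -11/2 - A
((-13*5*7 - 1*(-1406)) - 4657)/(1127 + l(40, -53)) = ((-13*5*7 - 1*(-1406)) - 4657)/(1127 + (-11/2 - 1*(-53))) = ((-65*7 + 1406) - 4657)/(1127 + (-11/2 + 53)) = ((-455 + 1406) - 4657)/(1127 + 95/2) = (951 - 4657)/(2349/2) = -3706*2/2349 = -7412/2349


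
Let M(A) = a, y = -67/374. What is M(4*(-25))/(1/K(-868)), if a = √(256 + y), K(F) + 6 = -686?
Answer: -346*√35783198/187 ≈ -11068.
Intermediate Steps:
K(F) = -692 (K(F) = -6 - 686 = -692)
y = -67/374 (y = -67*1/374 = -67/374 ≈ -0.17914)
a = √35783198/374 (a = √(256 - 67/374) = √(95677/374) = √35783198/374 ≈ 15.994)
M(A) = √35783198/374
M(4*(-25))/(1/K(-868)) = (√35783198/374)/(1/(-692)) = (√35783198/374)/(-1/692) = (√35783198/374)*(-692) = -346*√35783198/187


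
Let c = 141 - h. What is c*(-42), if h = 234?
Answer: 3906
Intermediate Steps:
c = -93 (c = 141 - 1*234 = 141 - 234 = -93)
c*(-42) = -93*(-42) = 3906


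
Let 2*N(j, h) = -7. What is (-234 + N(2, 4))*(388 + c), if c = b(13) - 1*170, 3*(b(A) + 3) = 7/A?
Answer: -1993100/39 ≈ -51105.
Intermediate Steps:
b(A) = -3 + 7/(3*A) (b(A) = -3 + (7/A)/3 = -3 + 7/(3*A))
N(j, h) = -7/2 (N(j, h) = (½)*(-7) = -7/2)
c = -6740/39 (c = (-3 + (7/3)/13) - 1*170 = (-3 + (7/3)*(1/13)) - 170 = (-3 + 7/39) - 170 = -110/39 - 170 = -6740/39 ≈ -172.82)
(-234 + N(2, 4))*(388 + c) = (-234 - 7/2)*(388 - 6740/39) = -475/2*8392/39 = -1993100/39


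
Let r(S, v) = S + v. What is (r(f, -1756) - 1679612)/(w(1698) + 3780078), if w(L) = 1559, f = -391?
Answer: -1681759/3781637 ≈ -0.44472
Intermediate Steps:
(r(f, -1756) - 1679612)/(w(1698) + 3780078) = ((-391 - 1756) - 1679612)/(1559 + 3780078) = (-2147 - 1679612)/3781637 = -1681759*1/3781637 = -1681759/3781637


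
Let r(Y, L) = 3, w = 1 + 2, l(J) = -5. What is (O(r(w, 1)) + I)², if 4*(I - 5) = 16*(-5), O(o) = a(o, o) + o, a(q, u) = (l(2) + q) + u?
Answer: 121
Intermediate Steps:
w = 3
a(q, u) = -5 + q + u (a(q, u) = (-5 + q) + u = -5 + q + u)
O(o) = -5 + 3*o (O(o) = (-5 + o + o) + o = (-5 + 2*o) + o = -5 + 3*o)
I = -15 (I = 5 + (16*(-5))/4 = 5 + (¼)*(-80) = 5 - 20 = -15)
(O(r(w, 1)) + I)² = ((-5 + 3*3) - 15)² = ((-5 + 9) - 15)² = (4 - 15)² = (-11)² = 121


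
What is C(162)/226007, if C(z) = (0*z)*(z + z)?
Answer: 0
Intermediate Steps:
C(z) = 0 (C(z) = 0*(2*z) = 0)
C(162)/226007 = 0/226007 = 0*(1/226007) = 0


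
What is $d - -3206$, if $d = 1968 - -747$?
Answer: $5921$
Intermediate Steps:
$d = 2715$ ($d = 1968 + 747 = 2715$)
$d - -3206 = 2715 - -3206 = 2715 + 3206 = 5921$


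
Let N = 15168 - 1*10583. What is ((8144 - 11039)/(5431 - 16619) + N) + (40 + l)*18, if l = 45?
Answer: 68417515/11188 ≈ 6115.3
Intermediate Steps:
N = 4585 (N = 15168 - 10583 = 4585)
((8144 - 11039)/(5431 - 16619) + N) + (40 + l)*18 = ((8144 - 11039)/(5431 - 16619) + 4585) + (40 + 45)*18 = (-2895/(-11188) + 4585) + 85*18 = (-2895*(-1/11188) + 4585) + 1530 = (2895/11188 + 4585) + 1530 = 51299875/11188 + 1530 = 68417515/11188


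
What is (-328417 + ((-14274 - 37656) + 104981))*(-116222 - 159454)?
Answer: 75911797416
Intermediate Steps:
(-328417 + ((-14274 - 37656) + 104981))*(-116222 - 159454) = (-328417 + (-51930 + 104981))*(-275676) = (-328417 + 53051)*(-275676) = -275366*(-275676) = 75911797416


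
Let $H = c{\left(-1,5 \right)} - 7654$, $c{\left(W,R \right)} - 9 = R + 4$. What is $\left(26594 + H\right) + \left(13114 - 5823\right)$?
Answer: $26249$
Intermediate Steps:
$c{\left(W,R \right)} = 13 + R$ ($c{\left(W,R \right)} = 9 + \left(R + 4\right) = 9 + \left(4 + R\right) = 13 + R$)
$H = -7636$ ($H = \left(13 + 5\right) - 7654 = 18 - 7654 = -7636$)
$\left(26594 + H\right) + \left(13114 - 5823\right) = \left(26594 - 7636\right) + \left(13114 - 5823\right) = 18958 + \left(13114 - 5823\right) = 18958 + 7291 = 26249$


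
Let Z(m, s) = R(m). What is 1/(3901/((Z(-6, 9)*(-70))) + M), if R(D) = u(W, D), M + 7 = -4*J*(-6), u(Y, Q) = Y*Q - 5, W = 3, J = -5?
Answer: -1610/200569 ≈ -0.0080272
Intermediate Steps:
u(Y, Q) = -5 + Q*Y (u(Y, Q) = Q*Y - 5 = -5 + Q*Y)
M = -127 (M = -7 - 4*(-5)*(-6) = -7 + 20*(-6) = -7 - 120 = -127)
R(D) = -5 + 3*D (R(D) = -5 + D*3 = -5 + 3*D)
Z(m, s) = -5 + 3*m
1/(3901/((Z(-6, 9)*(-70))) + M) = 1/(3901/(((-5 + 3*(-6))*(-70))) - 127) = 1/(3901/(((-5 - 18)*(-70))) - 127) = 1/(3901/((-23*(-70))) - 127) = 1/(3901/1610 - 127) = 1/(-200569/1610) = -1610/200569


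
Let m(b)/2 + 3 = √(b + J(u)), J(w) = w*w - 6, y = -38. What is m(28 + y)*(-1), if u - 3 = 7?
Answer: 6 - 4*√21 ≈ -12.330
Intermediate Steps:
u = 10 (u = 3 + 7 = 10)
J(w) = -6 + w² (J(w) = w² - 6 = -6 + w²)
m(b) = -6 + 2*√(94 + b) (m(b) = -6 + 2*√(b + (-6 + 10²)) = -6 + 2*√(b + (-6 + 100)) = -6 + 2*√(b + 94) = -6 + 2*√(94 + b))
m(28 + y)*(-1) = (-6 + 2*√(94 + (28 - 38)))*(-1) = (-6 + 2*√(94 - 10))*(-1) = (-6 + 2*√84)*(-1) = (-6 + 2*(2*√21))*(-1) = (-6 + 4*√21)*(-1) = 6 - 4*√21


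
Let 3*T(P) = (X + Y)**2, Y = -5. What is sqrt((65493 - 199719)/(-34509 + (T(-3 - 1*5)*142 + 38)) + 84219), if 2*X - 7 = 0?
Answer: sqrt(397841672403087)/68729 ≈ 290.21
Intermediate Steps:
X = 7/2 (X = 7/2 + (1/2)*0 = 7/2 + 0 = 7/2 ≈ 3.5000)
T(P) = 3/4 (T(P) = (7/2 - 5)**2/3 = (-3/2)**2/3 = (1/3)*(9/4) = 3/4)
sqrt((65493 - 199719)/(-34509 + (T(-3 - 1*5)*142 + 38)) + 84219) = sqrt((65493 - 199719)/(-34509 + ((3/4)*142 + 38)) + 84219) = sqrt(-134226/(-34509 + (213/2 + 38)) + 84219) = sqrt(-134226/(-34509 + 289/2) + 84219) = sqrt(-134226/(-68729/2) + 84219) = sqrt(-134226*(-2/68729) + 84219) = sqrt(268452/68729 + 84219) = sqrt(5788556103/68729) = sqrt(397841672403087)/68729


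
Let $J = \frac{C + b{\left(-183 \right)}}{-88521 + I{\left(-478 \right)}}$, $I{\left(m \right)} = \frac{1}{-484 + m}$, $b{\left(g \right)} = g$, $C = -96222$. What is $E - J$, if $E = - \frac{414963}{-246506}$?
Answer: $\frac{12475725113829}{20991761482718} \approx 0.59432$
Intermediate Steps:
$E = \frac{414963}{246506}$ ($E = \left(-414963\right) \left(- \frac{1}{246506}\right) = \frac{414963}{246506} \approx 1.6834$)
$J = \frac{92741610}{85157203}$ ($J = \frac{-96222 - 183}{-88521 + \frac{1}{-484 - 478}} = - \frac{96405}{-88521 + \frac{1}{-962}} = - \frac{96405}{-88521 - \frac{1}{962}} = - \frac{96405}{- \frac{85157203}{962}} = \left(-96405\right) \left(- \frac{962}{85157203}\right) = \frac{92741610}{85157203} \approx 1.0891$)
$E - J = \frac{414963}{246506} - \frac{92741610}{85157203} = \frac{12475725113829}{20991761482718}$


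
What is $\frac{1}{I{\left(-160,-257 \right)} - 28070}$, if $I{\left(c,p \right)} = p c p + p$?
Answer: $- \frac{1}{10596167} \approx -9.4374 \cdot 10^{-8}$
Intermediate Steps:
$I{\left(c,p \right)} = p + c p^{2}$ ($I{\left(c,p \right)} = c p p + p = c p^{2} + p = p + c p^{2}$)
$\frac{1}{I{\left(-160,-257 \right)} - 28070} = \frac{1}{- 257 \left(1 - -41120\right) - 28070} = \frac{1}{- 257 \left(1 + 41120\right) - 28070} = \frac{1}{\left(-257\right) 41121 - 28070} = \frac{1}{-10568097 - 28070} = \frac{1}{-10596167} = - \frac{1}{10596167}$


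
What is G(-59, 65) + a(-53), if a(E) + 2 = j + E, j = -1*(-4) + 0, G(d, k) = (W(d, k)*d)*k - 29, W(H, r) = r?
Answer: -249355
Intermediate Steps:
G(d, k) = -29 + d*k**2 (G(d, k) = (k*d)*k - 29 = (d*k)*k - 29 = d*k**2 - 29 = -29 + d*k**2)
j = 4 (j = 4 + 0 = 4)
a(E) = 2 + E (a(E) = -2 + (4 + E) = 2 + E)
G(-59, 65) + a(-53) = (-29 - 59*65**2) + (2 - 53) = (-29 - 59*4225) - 51 = (-29 - 249275) - 51 = -249304 - 51 = -249355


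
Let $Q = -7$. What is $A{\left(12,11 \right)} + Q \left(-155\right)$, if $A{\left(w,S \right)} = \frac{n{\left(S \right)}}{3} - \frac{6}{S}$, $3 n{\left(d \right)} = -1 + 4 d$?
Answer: $\frac{107834}{99} \approx 1089.2$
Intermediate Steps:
$n{\left(d \right)} = - \frac{1}{3} + \frac{4 d}{3}$ ($n{\left(d \right)} = \frac{-1 + 4 d}{3} = - \frac{1}{3} + \frac{4 d}{3}$)
$A{\left(w,S \right)} = - \frac{1}{9} - \frac{6}{S} + \frac{4 S}{9}$ ($A{\left(w,S \right)} = \frac{- \frac{1}{3} + \frac{4 S}{3}}{3} - \frac{6}{S} = \left(- \frac{1}{3} + \frac{4 S}{3}\right) \frac{1}{3} - \frac{6}{S} = \left(- \frac{1}{9} + \frac{4 S}{9}\right) - \frac{6}{S} = - \frac{1}{9} - \frac{6}{S} + \frac{4 S}{9}$)
$A{\left(12,11 \right)} + Q \left(-155\right) = \frac{-54 + 11 \left(-1 + 4 \cdot 11\right)}{9 \cdot 11} - -1085 = \frac{1}{9} \cdot \frac{1}{11} \left(-54 + 11 \left(-1 + 44\right)\right) + 1085 = \frac{1}{9} \cdot \frac{1}{11} \left(-54 + 11 \cdot 43\right) + 1085 = \frac{1}{9} \cdot \frac{1}{11} \left(-54 + 473\right) + 1085 = \frac{1}{9} \cdot \frac{1}{11} \cdot 419 + 1085 = \frac{419}{99} + 1085 = \frac{107834}{99}$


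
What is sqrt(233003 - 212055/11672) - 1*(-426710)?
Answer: 426710 + sqrt(7935206168198)/5836 ≈ 4.2719e+5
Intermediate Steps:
sqrt(233003 - 212055/11672) - 1*(-426710) = sqrt(233003 - 212055*1/11672) + 426710 = sqrt(233003 - 212055/11672) + 426710 = sqrt(2719398961/11672) + 426710 = sqrt(7935206168198)/5836 + 426710 = 426710 + sqrt(7935206168198)/5836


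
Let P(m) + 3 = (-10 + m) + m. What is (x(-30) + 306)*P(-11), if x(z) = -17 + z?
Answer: -9065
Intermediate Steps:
P(m) = -13 + 2*m (P(m) = -3 + ((-10 + m) + m) = -3 + (-10 + 2*m) = -13 + 2*m)
(x(-30) + 306)*P(-11) = ((-17 - 30) + 306)*(-13 + 2*(-11)) = (-47 + 306)*(-13 - 22) = 259*(-35) = -9065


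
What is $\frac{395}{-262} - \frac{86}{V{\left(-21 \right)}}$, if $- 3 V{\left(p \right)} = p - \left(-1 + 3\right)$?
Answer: $- \frac{76681}{6026} \approx -12.725$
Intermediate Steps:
$V{\left(p \right)} = \frac{2}{3} - \frac{p}{3}$ ($V{\left(p \right)} = - \frac{p - \left(-1 + 3\right)}{3} = - \frac{p - 2}{3} = - \frac{-2 + p}{3} = \frac{2}{3} - \frac{p}{3}$)
$\frac{395}{-262} - \frac{86}{V{\left(-21 \right)}} = \frac{395}{-262} - \frac{86}{\frac{2}{3} - -7} = 395 \left(- \frac{1}{262}\right) - \frac{86}{\frac{2}{3} + 7} = - \frac{395}{262} - \frac{86}{\frac{23}{3}} = - \frac{395}{262} - \frac{258}{23} = - \frac{76681}{6026}$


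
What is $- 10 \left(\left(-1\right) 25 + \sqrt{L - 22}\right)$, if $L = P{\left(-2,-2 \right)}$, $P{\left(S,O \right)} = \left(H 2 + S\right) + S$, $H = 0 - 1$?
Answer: $250 - 20 i \sqrt{7} \approx 250.0 - 52.915 i$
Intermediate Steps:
$H = -1$ ($H = 0 - 1 = -1$)
$P{\left(S,O \right)} = -2 + 2 S$ ($P{\left(S,O \right)} = \left(\left(-1\right) 2 + S\right) + S = \left(-2 + S\right) + S = -2 + 2 S$)
$L = -6$ ($L = -2 + 2 \left(-2\right) = -2 - 4 = -6$)
$- 10 \left(\left(-1\right) 25 + \sqrt{L - 22}\right) = - 10 \left(\left(-1\right) 25 + \sqrt{-6 - 22}\right) = - 10 \left(-25 + \sqrt{-28}\right) = - 10 \left(-25 + 2 i \sqrt{7}\right) = 250 - 20 i \sqrt{7}$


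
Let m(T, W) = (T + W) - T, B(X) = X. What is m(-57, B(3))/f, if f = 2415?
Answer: 1/805 ≈ 0.0012422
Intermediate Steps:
m(T, W) = W
m(-57, B(3))/f = 3/2415 = 3*(1/2415) = 1/805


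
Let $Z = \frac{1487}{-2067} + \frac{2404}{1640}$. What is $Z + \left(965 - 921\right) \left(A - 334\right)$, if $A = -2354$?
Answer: $- \frac{100231339243}{847470} \approx -1.1827 \cdot 10^{5}$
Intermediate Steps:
$Z = \frac{632597}{847470}$ ($Z = 1487 \left(- \frac{1}{2067}\right) + 2404 \cdot \frac{1}{1640} = - \frac{1487}{2067} + \frac{601}{410} = \frac{632597}{847470} \approx 0.74645$)
$Z + \left(965 - 921\right) \left(A - 334\right) = \frac{632597}{847470} + \left(965 - 921\right) \left(-2354 - 334\right) = \frac{632597}{847470} + 44 \left(-2688\right) = \frac{632597}{847470} - 118272 = - \frac{100231339243}{847470}$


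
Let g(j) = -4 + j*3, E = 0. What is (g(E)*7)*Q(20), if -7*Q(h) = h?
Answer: 80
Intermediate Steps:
g(j) = -4 + 3*j
Q(h) = -h/7
(g(E)*7)*Q(20) = ((-4 + 3*0)*7)*(-1/7*20) = ((-4 + 0)*7)*(-20/7) = -4*7*(-20/7) = -28*(-20/7) = 80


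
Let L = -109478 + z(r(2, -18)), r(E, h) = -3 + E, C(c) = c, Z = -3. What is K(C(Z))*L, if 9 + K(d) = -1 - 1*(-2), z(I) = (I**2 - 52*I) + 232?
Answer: 873544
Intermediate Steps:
z(I) = 232 + I**2 - 52*I
K(d) = -8 (K(d) = -9 + (-1 - 1*(-2)) = -9 + (-1 + 2) = -9 + 1 = -8)
L = -109193 (L = -109478 + (232 + (-3 + 2)**2 - 52*(-3 + 2)) = -109478 + (232 + (-1)**2 - 52*(-1)) = -109478 + (232 + 1 + 52) = -109478 + 285 = -109193)
K(C(Z))*L = -8*(-109193) = 873544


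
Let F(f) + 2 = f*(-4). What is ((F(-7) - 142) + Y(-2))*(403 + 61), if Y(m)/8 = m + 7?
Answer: -35264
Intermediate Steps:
F(f) = -2 - 4*f (F(f) = -2 + f*(-4) = -2 - 4*f)
Y(m) = 56 + 8*m (Y(m) = 8*(m + 7) = 8*(7 + m) = 56 + 8*m)
((F(-7) - 142) + Y(-2))*(403 + 61) = (((-2 - 4*(-7)) - 142) + (56 + 8*(-2)))*(403 + 61) = (((-2 + 28) - 142) + (56 - 16))*464 = ((26 - 142) + 40)*464 = (-116 + 40)*464 = -76*464 = -35264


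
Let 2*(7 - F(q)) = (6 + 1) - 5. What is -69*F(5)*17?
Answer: -7038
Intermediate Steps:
F(q) = 6 (F(q) = 7 - ((6 + 1) - 5)/2 = 7 - (7 - 5)/2 = 7 - ½*2 = 7 - 1 = 6)
-69*F(5)*17 = -69*6*17 = -414*17 = -7038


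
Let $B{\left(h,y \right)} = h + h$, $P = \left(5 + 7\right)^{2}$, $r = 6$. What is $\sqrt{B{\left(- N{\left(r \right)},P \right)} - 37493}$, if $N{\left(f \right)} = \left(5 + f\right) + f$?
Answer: $i \sqrt{37527} \approx 193.72 i$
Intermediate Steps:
$N{\left(f \right)} = 5 + 2 f$
$P = 144$ ($P = 12^{2} = 144$)
$B{\left(h,y \right)} = 2 h$
$\sqrt{B{\left(- N{\left(r \right)},P \right)} - 37493} = \sqrt{2 \left(- (5 + 2 \cdot 6)\right) - 37493} = \sqrt{2 \left(- (5 + 12)\right) - 37493} = \sqrt{2 \left(\left(-1\right) 17\right) - 37493} = \sqrt{2 \left(-17\right) - 37493} = \sqrt{-34 - 37493} = \sqrt{-37527} = i \sqrt{37527}$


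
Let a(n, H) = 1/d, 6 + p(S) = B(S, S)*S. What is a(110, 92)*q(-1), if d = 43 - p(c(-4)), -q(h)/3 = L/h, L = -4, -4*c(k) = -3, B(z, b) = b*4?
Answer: -48/187 ≈ -0.25668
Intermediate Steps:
B(z, b) = 4*b
c(k) = ¾ (c(k) = -¼*(-3) = ¾)
q(h) = 12/h (q(h) = -(-12)/h = 12/h)
p(S) = -6 + 4*S² (p(S) = -6 + (4*S)*S = -6 + 4*S²)
d = 187/4 (d = 43 - (-6 + 4*(¾)²) = 43 - (-6 + 4*(9/16)) = 43 - (-6 + 9/4) = 43 - 1*(-15/4) = 43 + 15/4 = 187/4 ≈ 46.750)
a(n, H) = 4/187 (a(n, H) = 1/(187/4) = 4/187)
a(110, 92)*q(-1) = 4*(12/(-1))/187 = 4*(12*(-1))/187 = (4/187)*(-12) = -48/187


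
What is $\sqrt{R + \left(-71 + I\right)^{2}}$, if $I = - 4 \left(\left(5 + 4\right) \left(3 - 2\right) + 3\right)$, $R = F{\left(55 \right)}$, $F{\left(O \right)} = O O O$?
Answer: $2 \sqrt{45134} \approx 424.9$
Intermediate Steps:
$F{\left(O \right)} = O^{3}$ ($F{\left(O \right)} = O^{2} O = O^{3}$)
$R = 166375$ ($R = 55^{3} = 166375$)
$I = -48$ ($I = - 4 \left(9 \cdot 1 + 3\right) = - 4 \left(9 + 3\right) = \left(-4\right) 12 = -48$)
$\sqrt{R + \left(-71 + I\right)^{2}} = \sqrt{166375 + \left(-71 - 48\right)^{2}} = \sqrt{166375 + \left(-119\right)^{2}} = \sqrt{166375 + 14161} = \sqrt{180536} = 2 \sqrt{45134}$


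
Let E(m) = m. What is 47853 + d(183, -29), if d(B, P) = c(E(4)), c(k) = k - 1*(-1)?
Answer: 47858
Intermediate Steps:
c(k) = 1 + k (c(k) = k + 1 = 1 + k)
d(B, P) = 5 (d(B, P) = 1 + 4 = 5)
47853 + d(183, -29) = 47853 + 5 = 47858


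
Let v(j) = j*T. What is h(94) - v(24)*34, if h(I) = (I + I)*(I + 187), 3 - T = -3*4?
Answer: 40588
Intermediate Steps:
T = 15 (T = 3 - (-3)*4 = 3 - 1*(-12) = 3 + 12 = 15)
h(I) = 2*I*(187 + I) (h(I) = (2*I)*(187 + I) = 2*I*(187 + I))
v(j) = 15*j (v(j) = j*15 = 15*j)
h(94) - v(24)*34 = 2*94*(187 + 94) - 15*24*34 = 2*94*281 - 360*34 = 52828 - 1*12240 = 52828 - 12240 = 40588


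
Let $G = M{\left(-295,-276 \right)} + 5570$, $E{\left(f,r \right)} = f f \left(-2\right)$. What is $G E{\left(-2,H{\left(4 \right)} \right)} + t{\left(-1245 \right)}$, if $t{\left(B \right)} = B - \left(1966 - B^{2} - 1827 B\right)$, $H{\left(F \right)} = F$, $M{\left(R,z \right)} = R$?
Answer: $-770001$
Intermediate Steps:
$t{\left(B \right)} = -1966 + B^{2} + 1828 B$ ($t{\left(B \right)} = B + \left(-1966 + B^{2} + 1827 B\right) = -1966 + B^{2} + 1828 B$)
$E{\left(f,r \right)} = - 2 f^{2}$ ($E{\left(f,r \right)} = f^{2} \left(-2\right) = - 2 f^{2}$)
$G = 5275$ ($G = -295 + 5570 = 5275$)
$G E{\left(-2,H{\left(4 \right)} \right)} + t{\left(-1245 \right)} = 5275 \left(- 2 \left(-2\right)^{2}\right) + \left(-1966 + \left(-1245\right)^{2} + 1828 \left(-1245\right)\right) = 5275 \left(\left(-2\right) 4\right) - 727801 = 5275 \left(-8\right) - 727801 = -42200 - 727801 = -770001$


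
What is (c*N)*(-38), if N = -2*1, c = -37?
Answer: -2812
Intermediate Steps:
N = -2
(c*N)*(-38) = -37*(-2)*(-38) = 74*(-38) = -2812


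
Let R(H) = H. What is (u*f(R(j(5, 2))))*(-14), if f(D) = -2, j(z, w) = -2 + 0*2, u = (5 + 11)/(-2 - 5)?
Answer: -64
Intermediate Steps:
u = -16/7 (u = 16/(-7) = 16*(-⅐) = -16/7 ≈ -2.2857)
j(z, w) = -2 (j(z, w) = -2 + 0 = -2)
(u*f(R(j(5, 2))))*(-14) = -16/7*(-2)*(-14) = (32/7)*(-14) = -64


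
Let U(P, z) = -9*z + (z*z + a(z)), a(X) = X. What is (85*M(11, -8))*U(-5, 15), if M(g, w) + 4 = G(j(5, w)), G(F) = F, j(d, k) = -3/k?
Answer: -258825/8 ≈ -32353.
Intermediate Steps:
M(g, w) = -4 - 3/w
U(P, z) = z**2 - 8*z (U(P, z) = -9*z + (z*z + z) = -9*z + (z**2 + z) = -9*z + (z + z**2) = z**2 - 8*z)
(85*M(11, -8))*U(-5, 15) = (85*(-4 - 3/(-8)))*(15*(-8 + 15)) = (85*(-4 - 3*(-1/8)))*(15*7) = (85*(-4 + 3/8))*105 = (85*(-29/8))*105 = -2465/8*105 = -258825/8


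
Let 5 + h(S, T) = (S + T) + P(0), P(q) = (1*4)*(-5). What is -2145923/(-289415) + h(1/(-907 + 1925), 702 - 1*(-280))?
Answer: 284140456819/294624470 ≈ 964.42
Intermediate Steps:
P(q) = -20 (P(q) = 4*(-5) = -20)
h(S, T) = -25 + S + T (h(S, T) = -5 + ((S + T) - 20) = -5 + (-20 + S + T) = -25 + S + T)
-2145923/(-289415) + h(1/(-907 + 1925), 702 - 1*(-280)) = -2145923/(-289415) + (-25 + 1/(-907 + 1925) + (702 - 1*(-280))) = -2145923*(-1/289415) + (-25 + 1/1018 + (702 + 280)) = 2145923/289415 + (-25 + 1/1018 + 982) = 2145923/289415 + 974227/1018 = 284140456819/294624470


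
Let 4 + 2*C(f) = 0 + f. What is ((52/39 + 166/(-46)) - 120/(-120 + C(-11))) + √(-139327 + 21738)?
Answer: -1565/1173 + I*√117589 ≈ -1.3342 + 342.91*I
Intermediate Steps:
C(f) = -2 + f/2 (C(f) = -2 + (0 + f)/2 = -2 + f/2)
((52/39 + 166/(-46)) - 120/(-120 + C(-11))) + √(-139327 + 21738) = ((52/39 + 166/(-46)) - 120/(-120 + (-2 + (½)*(-11)))) + √(-139327 + 21738) = ((52*(1/39) + 166*(-1/46)) - 120/(-120 + (-2 - 11/2))) + √(-117589) = ((4/3 - 83/23) - 120/(-120 - 15/2)) + I*√117589 = (-157/69 - 120/(-255/2)) + I*√117589 = (-157/69 - 120*(-2/255)) + I*√117589 = (-157/69 + 16/17) + I*√117589 = -1565/1173 + I*√117589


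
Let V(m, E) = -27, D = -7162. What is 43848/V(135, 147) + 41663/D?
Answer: -11672751/7162 ≈ -1629.8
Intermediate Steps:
43848/V(135, 147) + 41663/D = 43848/(-27) + 41663/(-7162) = 43848*(-1/27) + 41663*(-1/7162) = -1624 - 41663/7162 = -11672751/7162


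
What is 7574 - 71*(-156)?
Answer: 18650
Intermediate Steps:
7574 - 71*(-156) = 7574 + 11076 = 18650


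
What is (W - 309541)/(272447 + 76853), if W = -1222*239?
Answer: -601599/349300 ≈ -1.7223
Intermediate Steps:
W = -292058
(W - 309541)/(272447 + 76853) = (-292058 - 309541)/(272447 + 76853) = -601599/349300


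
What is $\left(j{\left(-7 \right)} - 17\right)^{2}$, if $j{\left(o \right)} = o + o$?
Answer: $961$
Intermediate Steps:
$j{\left(o \right)} = 2 o$
$\left(j{\left(-7 \right)} - 17\right)^{2} = \left(2 \left(-7\right) - 17\right)^{2} = \left(-14 - 17\right)^{2} = \left(-31\right)^{2} = 961$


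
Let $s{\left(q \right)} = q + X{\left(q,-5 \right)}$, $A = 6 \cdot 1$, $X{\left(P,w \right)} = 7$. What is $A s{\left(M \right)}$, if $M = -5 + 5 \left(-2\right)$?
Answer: $-48$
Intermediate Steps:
$M = -15$ ($M = -5 - 10 = -15$)
$A = 6$
$s{\left(q \right)} = 7 + q$ ($s{\left(q \right)} = q + 7 = 7 + q$)
$A s{\left(M \right)} = 6 \left(7 - 15\right) = 6 \left(-8\right) = -48$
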